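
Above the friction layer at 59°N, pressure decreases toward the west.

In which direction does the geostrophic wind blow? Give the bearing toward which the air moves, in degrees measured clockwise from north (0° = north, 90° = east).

000°

The pressure-gradient force points toward the west (bearing 270°).
Geostrophic balance: in the Northern Hemisphere the Coriolis force deflects motion to the right, so the geostrophic wind blows 90° to the right of the pressure-gradient force (low pressure on the left).
Rotating 270° by 90° clockwise gives 000° — the wind blows toward the north.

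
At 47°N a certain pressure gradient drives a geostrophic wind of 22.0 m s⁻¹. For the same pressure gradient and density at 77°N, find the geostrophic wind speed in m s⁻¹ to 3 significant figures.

With the same pressure gradient and density, V_g ∝ 1/f ∝ 1/sin φ.
V₂ = V₁ · sin φ₁ / sin φ₂ = 22.0 × sin 47° / sin 77°
V₂ = 22.0 × 0.7314/0.9744 = 16.5 m s⁻¹

16.5 m s⁻¹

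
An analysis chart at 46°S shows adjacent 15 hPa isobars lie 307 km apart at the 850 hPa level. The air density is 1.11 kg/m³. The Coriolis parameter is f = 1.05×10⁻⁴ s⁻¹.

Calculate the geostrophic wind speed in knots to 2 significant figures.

81 knots

Pressure gradient: |∂P/∂n| = 1500 Pa / 307000 m = 4.89×10⁻³ Pa/m
Geostrophic balance (pressure-gradient force = Coriolis force):
V_g = (1/(fρ)) |∂P/∂n| = 4.89×10⁻³ / (1.05×10⁻⁴ × 1.11) = 41.9 m/s
Converting: 41.9 m/s × 1.944 = 81 knots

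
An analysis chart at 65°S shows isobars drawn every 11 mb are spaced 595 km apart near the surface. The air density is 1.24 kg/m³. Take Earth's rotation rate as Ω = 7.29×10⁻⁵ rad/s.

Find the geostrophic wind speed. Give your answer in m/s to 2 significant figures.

11 m/s

Coriolis parameter at 65°S:
f = 2Ω sin φ = 2 × 7.29×10⁻⁵ × sin 65° = 1.32×10⁻⁴ s⁻¹
Pressure gradient: |∂P/∂n| = 1100 Pa / 595000 m = 1.85×10⁻³ Pa/m
Geostrophic balance (pressure-gradient force = Coriolis force):
V_g = (1/(fρ)) |∂P/∂n| = 1.85×10⁻³ / (1.32×10⁻⁴ × 1.24) = 11.3 m/s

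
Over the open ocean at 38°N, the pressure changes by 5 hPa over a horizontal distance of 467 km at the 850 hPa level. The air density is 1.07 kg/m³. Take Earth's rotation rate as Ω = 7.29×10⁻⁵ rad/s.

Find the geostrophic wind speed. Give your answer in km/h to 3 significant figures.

40.1 km/h

Coriolis parameter at 38°N:
f = 2Ω sin φ = 2 × 7.29×10⁻⁵ × sin 38° = 8.98×10⁻⁵ s⁻¹
Pressure gradient: |∂P/∂n| = 500 Pa / 467000 m = 1.07×10⁻³ Pa/m
Geostrophic balance (pressure-gradient force = Coriolis force):
V_g = (1/(fρ)) |∂P/∂n| = 1.07×10⁻³ / (8.98×10⁻⁵ × 1.07) = 11.1 m/s
Converting: 11.1 m/s × 3.6 = 40.1 km/h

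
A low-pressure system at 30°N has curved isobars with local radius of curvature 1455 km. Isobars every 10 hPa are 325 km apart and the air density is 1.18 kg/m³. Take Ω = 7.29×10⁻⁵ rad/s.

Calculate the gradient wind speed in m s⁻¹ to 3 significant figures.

28.2 m s⁻¹

Coriolis parameter at 30°N:
f = 2Ω sin φ = 2 × 7.29×10⁻⁵ × sin 30° = 7.29×10⁻⁵ s⁻¹
Pressure gradient: |∂P/∂n| = 1000 Pa / 325000 m = 3.08×10⁻³ Pa/m
Geostrophic speed: V_g = |∂P/∂n|/(fρ) = 3.08×10⁻³/(7.29×10⁻⁵ × 1.18) = 35.8 m/s
Around a low, centrifugal force acts outward with Coriolis, so pressure-gradient force balances both:
(1/ρ)|∂P/∂n| = fV + V²/R  →  V² + fR·V − fR·V_g = 0
With fR = 7.29×10⁻⁵ × 1455×10³ m = 106 m/s:
V = [−fR + √((fR)² + 4 fR V_g)]/2 = [−106 + √(106² + 4×106×35.8)]/2 = 28.2 m/s
Subgeostrophic (V < V_g = 35.8 m/s), as expected around a low.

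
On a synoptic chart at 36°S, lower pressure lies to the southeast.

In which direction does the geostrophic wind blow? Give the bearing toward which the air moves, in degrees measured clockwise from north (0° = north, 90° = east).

The pressure-gradient force points toward the southeast (bearing 135°).
Geostrophic balance: in the Southern Hemisphere the Coriolis force deflects motion to the left, so the geostrophic wind blows 90° to the left of the pressure-gradient force (low pressure on the right).
Rotating 135° by 90° counterclockwise gives 045° — the wind blows toward the northeast.

045°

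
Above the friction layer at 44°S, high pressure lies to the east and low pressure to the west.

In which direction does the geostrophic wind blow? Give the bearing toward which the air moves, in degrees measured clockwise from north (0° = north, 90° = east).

The pressure-gradient force points toward the west (bearing 270°).
Geostrophic balance: in the Southern Hemisphere the Coriolis force deflects motion to the left, so the geostrophic wind blows 90° to the left of the pressure-gradient force (low pressure on the right).
Rotating 270° by 90° counterclockwise gives 180° — the wind blows toward the south.

180°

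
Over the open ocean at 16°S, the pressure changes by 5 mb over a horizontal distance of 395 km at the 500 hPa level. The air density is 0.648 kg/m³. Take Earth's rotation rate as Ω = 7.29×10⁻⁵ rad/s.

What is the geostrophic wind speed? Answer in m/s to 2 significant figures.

Coriolis parameter at 16°S:
f = 2Ω sin φ = 2 × 7.29×10⁻⁵ × sin 16° = 4.02×10⁻⁵ s⁻¹
Pressure gradient: |∂P/∂n| = 500 Pa / 395000 m = 1.27×10⁻³ Pa/m
Geostrophic balance (pressure-gradient force = Coriolis force):
V_g = (1/(fρ)) |∂P/∂n| = 1.27×10⁻³ / (4.02×10⁻⁵ × 0.648) = 48.6 m/s

49 m/s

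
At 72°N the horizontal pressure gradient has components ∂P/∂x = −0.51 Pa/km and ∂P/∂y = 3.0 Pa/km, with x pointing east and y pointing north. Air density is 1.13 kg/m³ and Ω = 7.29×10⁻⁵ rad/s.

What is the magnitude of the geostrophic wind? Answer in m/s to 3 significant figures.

19.4 m/s

Coriolis parameter at 72°N:
f = 2Ω sin φ = 2 × 7.29×10⁻⁵ × sin 72° = 1.39×10⁻⁴ s⁻¹
Component geostrophic relations (x east, y north):
u_g = −(1/(fρ)) ∂P/∂y,  v_g = (1/(fρ)) ∂P/∂x
u_g = −(3.0×10⁻³)/(1.39×10⁻⁴ × 1.13) = −19.1 m/s;  v_g = (−0.51×10⁻³)/(1.39×10⁻⁴ × 1.13) = −3.25 m/s
|V_g| = √(u_g² + v_g²) = 19.4 m/s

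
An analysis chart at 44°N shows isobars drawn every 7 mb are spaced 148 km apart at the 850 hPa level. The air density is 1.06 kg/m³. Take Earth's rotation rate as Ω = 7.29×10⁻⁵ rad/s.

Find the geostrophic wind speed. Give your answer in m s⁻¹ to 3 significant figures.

44.1 m s⁻¹

Coriolis parameter at 44°N:
f = 2Ω sin φ = 2 × 7.29×10⁻⁵ × sin 44° = 1.01×10⁻⁴ s⁻¹
Pressure gradient: |∂P/∂n| = 700 Pa / 148000 m = 4.73×10⁻³ Pa/m
Geostrophic balance (pressure-gradient force = Coriolis force):
V_g = (1/(fρ)) |∂P/∂n| = 4.73×10⁻³ / (1.01×10⁻⁴ × 1.06) = 44.1 m/s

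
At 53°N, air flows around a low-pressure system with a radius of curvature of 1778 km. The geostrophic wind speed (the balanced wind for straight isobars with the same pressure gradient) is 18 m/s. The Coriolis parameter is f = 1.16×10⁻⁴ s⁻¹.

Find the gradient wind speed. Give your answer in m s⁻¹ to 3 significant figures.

Around a low, centrifugal force acts outward with Coriolis, so pressure-gradient force balances both:
(1/ρ)|∂P/∂n| = fV + V²/R  →  V² + fR·V − fR·V_g = 0
With fR = 1.16×10⁻⁴ × 1778×10³ m = 206 m/s:
V = [−fR + √((fR)² + 4 fR V_g)]/2 = [−206 + √(206² + 4×206×18)]/2 = 16.7 m/s
Subgeostrophic (V < V_g = 18 m/s), as expected around a low.

16.7 m s⁻¹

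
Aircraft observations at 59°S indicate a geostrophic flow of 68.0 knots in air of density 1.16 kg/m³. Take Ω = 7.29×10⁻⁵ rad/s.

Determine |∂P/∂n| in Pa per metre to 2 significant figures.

5.1×10⁻³ Pa/m

Coriolis parameter at 59°S:
f = 2Ω sin φ = 2 × 7.29×10⁻⁵ × sin 59° = 1.25×10⁻⁴ s⁻¹
Wind speed in SI: 68.0 knots = 35.0 m/s
Geostrophic balance rearranged: |∂P/∂n| = f ρ V_g
|∂P/∂n| = 1.25×10⁻⁴ × 1.16 × 35.0 = 5.07×10⁻³ Pa/m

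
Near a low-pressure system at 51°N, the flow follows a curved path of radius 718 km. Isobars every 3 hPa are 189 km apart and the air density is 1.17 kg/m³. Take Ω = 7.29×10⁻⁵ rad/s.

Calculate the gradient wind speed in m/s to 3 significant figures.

10.6 m/s

Coriolis parameter at 51°N:
f = 2Ω sin φ = 2 × 7.29×10⁻⁵ × sin 51° = 1.13×10⁻⁴ s⁻¹
Pressure gradient: |∂P/∂n| = 300 Pa / 189000 m = 1.59×10⁻³ Pa/m
Geostrophic speed: V_g = |∂P/∂n|/(fρ) = 1.59×10⁻³/(1.13×10⁻⁴ × 1.17) = 12.0 m/s
Around a low, centrifugal force acts outward with Coriolis, so pressure-gradient force balances both:
(1/ρ)|∂P/∂n| = fV + V²/R  →  V² + fR·V − fR·V_g = 0
With fR = 1.13×10⁻⁴ × 718×10³ m = 81.4 m/s:
V = [−fR + √((fR)² + 4 fR V_g)]/2 = [−81.4 + √(81.4² + 4×81.4×12)]/2 = 10.6 m/s
Subgeostrophic (V < V_g = 12 m/s), as expected around a low.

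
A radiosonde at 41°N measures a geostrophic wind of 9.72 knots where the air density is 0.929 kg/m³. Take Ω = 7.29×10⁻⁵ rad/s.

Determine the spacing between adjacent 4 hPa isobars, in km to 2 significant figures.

Coriolis parameter at 41°N:
f = 2Ω sin φ = 2 × 7.29×10⁻⁵ × sin 41° = 9.57×10⁻⁵ s⁻¹
Wind speed in SI: 9.72 knots = 5.00 m/s
Geostrophic balance rearranged: |∂P/∂n| = f ρ V_g
|∂P/∂n| = 9.57×10⁻⁵ × 0.929 × 5.00 = 4.44×10⁻⁴ Pa/m
Isobar spacing: Δn = ΔP/|∂P/∂n| = 400 Pa / 4.44×10⁻⁴ Pa/m = 900201 m ≈ 900 km

900 km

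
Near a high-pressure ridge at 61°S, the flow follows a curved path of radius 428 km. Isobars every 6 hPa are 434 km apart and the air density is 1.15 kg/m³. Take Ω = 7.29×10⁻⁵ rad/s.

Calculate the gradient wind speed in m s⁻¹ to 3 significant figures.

12.1 m s⁻¹

Coriolis parameter at 61°S:
f = 2Ω sin φ = 2 × 7.29×10⁻⁵ × sin 61° = 1.28×10⁻⁴ s⁻¹
Pressure gradient: |∂P/∂n| = 600 Pa / 434000 m = 1.38×10⁻³ Pa/m
Geostrophic speed: V_g = |∂P/∂n|/(fρ) = 1.38×10⁻³/(1.28×10⁻⁴ × 1.15) = 9.43 m/s
Around a high, pressure-gradient force acts outward with centrifugal, so Coriolis balances both:
fV = (1/ρ)|∂P/∂n| + V²/R  →  V² − fR·V + fR·V_g = 0
With fR = 1.28×10⁻⁴ × 428×10³ m = 54.6 m/s:
V = [fR − √((fR)² − 4 fR V_g)]/2 = [54.6 − √(54.6² − 4×54.6×9.43)]/2 = 12.1 m/s
Supergeostrophic (V > V_g = 9.43 m/s), as expected around a high.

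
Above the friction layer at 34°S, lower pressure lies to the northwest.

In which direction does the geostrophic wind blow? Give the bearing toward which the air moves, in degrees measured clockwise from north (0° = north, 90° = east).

225°

The pressure-gradient force points toward the northwest (bearing 315°).
Geostrophic balance: in the Southern Hemisphere the Coriolis force deflects motion to the left, so the geostrophic wind blows 90° to the left of the pressure-gradient force (low pressure on the right).
Rotating 315° by 90° counterclockwise gives 225° — the wind blows toward the southwest.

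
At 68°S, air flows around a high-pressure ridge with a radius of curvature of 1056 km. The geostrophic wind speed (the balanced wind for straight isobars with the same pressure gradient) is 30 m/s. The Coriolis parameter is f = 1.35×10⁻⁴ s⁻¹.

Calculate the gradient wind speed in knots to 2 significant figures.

Around a high, pressure-gradient force acts outward with centrifugal, so Coriolis balances both:
fV = (1/ρ)|∂P/∂n| + V²/R  →  V² − fR·V + fR·V_g = 0
With fR = 1.35×10⁻⁴ × 1056×10³ m = 143 m/s:
V = [fR − √((fR)² − 4 fR V_g)]/2 = [143 − √(143² − 4×143×30)]/2 = 42.9 m/s
Supergeostrophic (V > V_g = 30 m/s), as expected around a high.
Converting: 42.9 m/s × 1.944 = 83 knots

83 knots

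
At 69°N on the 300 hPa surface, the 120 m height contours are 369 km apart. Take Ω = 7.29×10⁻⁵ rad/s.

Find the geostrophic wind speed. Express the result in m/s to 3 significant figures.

Coriolis parameter at 69°N:
f = 2Ω sin φ = 2 × 7.29×10⁻⁵ × sin 69° = 1.36×10⁻⁴ s⁻¹
Height gradient: |∂Z/∂n| = 120 m / 369000 m = 3.25×10⁻⁴
On a pressure surface, geostrophic balance gives V_g = (g/f)|∂Z/∂n|:
V_g = 9.81 × 3.25×10⁻⁴ / 1.36×10⁻⁴ = 23.4 m/s

23.4 m/s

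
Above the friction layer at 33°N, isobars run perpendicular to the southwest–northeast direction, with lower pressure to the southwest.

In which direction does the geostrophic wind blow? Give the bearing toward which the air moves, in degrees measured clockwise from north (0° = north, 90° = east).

315°

The pressure-gradient force points toward the southwest (bearing 225°).
Geostrophic balance: in the Northern Hemisphere the Coriolis force deflects motion to the right, so the geostrophic wind blows 90° to the right of the pressure-gradient force (low pressure on the left).
Rotating 225° by 90° clockwise gives 315° — the wind blows toward the northwest.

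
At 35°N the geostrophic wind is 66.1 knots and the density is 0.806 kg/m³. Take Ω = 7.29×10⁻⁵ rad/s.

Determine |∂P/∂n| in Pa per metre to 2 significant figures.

2.3×10⁻³ Pa/m

Coriolis parameter at 35°N:
f = 2Ω sin φ = 2 × 7.29×10⁻⁵ × sin 35° = 8.36×10⁻⁵ s⁻¹
Wind speed in SI: 66.1 knots = 34.0 m/s
Geostrophic balance rearranged: |∂P/∂n| = f ρ V_g
|∂P/∂n| = 8.36×10⁻⁵ × 0.806 × 34.0 = 2.29×10⁻³ Pa/m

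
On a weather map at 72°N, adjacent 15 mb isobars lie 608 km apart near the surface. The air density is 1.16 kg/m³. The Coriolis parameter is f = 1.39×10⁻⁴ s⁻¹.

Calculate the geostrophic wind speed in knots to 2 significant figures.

30 knots

Pressure gradient: |∂P/∂n| = 1500 Pa / 608000 m = 2.47×10⁻³ Pa/m
Geostrophic balance (pressure-gradient force = Coriolis force):
V_g = (1/(fρ)) |∂P/∂n| = 2.47×10⁻³ / (1.39×10⁻⁴ × 1.16) = 15.3 m/s
Converting: 15.3 m/s × 1.944 = 30 knots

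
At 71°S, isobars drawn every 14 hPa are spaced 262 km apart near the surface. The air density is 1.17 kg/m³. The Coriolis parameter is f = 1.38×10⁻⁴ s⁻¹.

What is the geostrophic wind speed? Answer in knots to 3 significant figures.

Pressure gradient: |∂P/∂n| = 1400 Pa / 262000 m = 5.34×10⁻³ Pa/m
Geostrophic balance (pressure-gradient force = Coriolis force):
V_g = (1/(fρ)) |∂P/∂n| = 5.34×10⁻³ / (1.38×10⁻⁴ × 1.17) = 33.1 m/s
Converting: 33.1 m/s × 1.944 = 64.3 knots

64.3 knots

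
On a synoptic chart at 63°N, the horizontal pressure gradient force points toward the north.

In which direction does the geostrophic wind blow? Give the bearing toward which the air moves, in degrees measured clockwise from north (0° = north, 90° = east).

090°

The pressure-gradient force points toward the north (bearing 000°).
Geostrophic balance: in the Northern Hemisphere the Coriolis force deflects motion to the right, so the geostrophic wind blows 90° to the right of the pressure-gradient force (low pressure on the left).
Rotating 000° by 90° clockwise gives 090° — the wind blows toward the east.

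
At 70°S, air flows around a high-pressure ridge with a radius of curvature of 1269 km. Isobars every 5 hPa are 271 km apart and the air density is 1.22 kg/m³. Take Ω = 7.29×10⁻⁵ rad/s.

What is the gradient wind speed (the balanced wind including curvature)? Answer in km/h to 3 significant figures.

42.6 km/h

Coriolis parameter at 70°S:
f = 2Ω sin φ = 2 × 7.29×10⁻⁵ × sin 70° = 1.37×10⁻⁴ s⁻¹
Pressure gradient: |∂P/∂n| = 500 Pa / 271000 m = 1.85×10⁻³ Pa/m
Geostrophic speed: V_g = |∂P/∂n|/(fρ) = 1.85×10⁻³/(1.37×10⁻⁴ × 1.22) = 11.0 m/s
Around a high, pressure-gradient force acts outward with centrifugal, so Coriolis balances both:
fV = (1/ρ)|∂P/∂n| + V²/R  →  V² − fR·V + fR·V_g = 0
With fR = 1.37×10⁻⁴ × 1269×10³ m = 174 m/s:
V = [fR − √((fR)² − 4 fR V_g)]/2 = [174 − √(174² − 4×174×11)]/2 = 11.8 m/s
Supergeostrophic (V > V_g = 11 m/s), as expected around a high.
Converting: 11.8 m/s × 3.6 = 42.6 km/h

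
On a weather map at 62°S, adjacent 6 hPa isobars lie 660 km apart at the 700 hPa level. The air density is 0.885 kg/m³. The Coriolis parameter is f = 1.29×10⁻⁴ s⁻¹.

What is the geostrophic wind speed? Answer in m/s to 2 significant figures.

Pressure gradient: |∂P/∂n| = 600 Pa / 660000 m = 9.09×10⁻⁴ Pa/m
Geostrophic balance (pressure-gradient force = Coriolis force):
V_g = (1/(fρ)) |∂P/∂n| = 9.09×10⁻⁴ / (1.29×10⁻⁴ × 0.885) = 7.96 m/s

8.0 m/s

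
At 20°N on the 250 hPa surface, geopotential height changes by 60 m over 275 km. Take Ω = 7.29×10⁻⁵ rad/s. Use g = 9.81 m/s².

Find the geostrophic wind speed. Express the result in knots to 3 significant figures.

83.4 knots

Coriolis parameter at 20°N:
f = 2Ω sin φ = 2 × 7.29×10⁻⁵ × sin 20° = 4.99×10⁻⁵ s⁻¹
Height gradient: |∂Z/∂n| = 60 m / 275000 m = 2.18×10⁻⁴
On a pressure surface, geostrophic balance gives V_g = (g/f)|∂Z/∂n|:
V_g = 9.81 × 2.18×10⁻⁴ / 4.99×10⁻⁵ = 42.9 m/s
Converting: 42.9 m/s × 1.944 = 83.4 knots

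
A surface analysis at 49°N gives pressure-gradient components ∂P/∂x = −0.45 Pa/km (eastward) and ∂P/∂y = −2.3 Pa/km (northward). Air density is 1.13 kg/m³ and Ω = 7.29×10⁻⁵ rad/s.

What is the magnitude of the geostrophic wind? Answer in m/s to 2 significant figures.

Coriolis parameter at 49°N:
f = 2Ω sin φ = 2 × 7.29×10⁻⁵ × sin 49° = 1.10×10⁻⁴ s⁻¹
Component geostrophic relations (x east, y north):
u_g = −(1/(fρ)) ∂P/∂y,  v_g = (1/(fρ)) ∂P/∂x
u_g = −(−2.3×10⁻³)/(1.10×10⁻⁴ × 1.13) = 18.5 m/s;  v_g = (−0.45×10⁻³)/(1.10×10⁻⁴ × 1.13) = −3.62 m/s
|V_g| = √(u_g² + v_g²) = 18.8 m/s

19 m/s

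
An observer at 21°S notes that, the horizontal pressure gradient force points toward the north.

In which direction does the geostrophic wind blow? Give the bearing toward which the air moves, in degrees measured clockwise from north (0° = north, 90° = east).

270°

The pressure-gradient force points toward the north (bearing 000°).
Geostrophic balance: in the Southern Hemisphere the Coriolis force deflects motion to the left, so the geostrophic wind blows 90° to the left of the pressure-gradient force (low pressure on the right).
Rotating 000° by 90° counterclockwise gives 270° — the wind blows toward the west.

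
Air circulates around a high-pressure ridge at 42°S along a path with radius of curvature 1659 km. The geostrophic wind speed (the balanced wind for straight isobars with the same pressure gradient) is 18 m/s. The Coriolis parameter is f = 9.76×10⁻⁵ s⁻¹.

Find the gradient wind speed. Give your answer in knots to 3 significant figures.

40.1 knots

Around a high, pressure-gradient force acts outward with centrifugal, so Coriolis balances both:
fV = (1/ρ)|∂P/∂n| + V²/R  →  V² − fR·V + fR·V_g = 0
With fR = 9.76×10⁻⁵ × 1659×10³ m = 162 m/s:
V = [fR − √((fR)² − 4 fR V_g)]/2 = [162 − √(162² − 4×162×18)]/2 = 20.6 m/s
Supergeostrophic (V > V_g = 18 m/s), as expected around a high.
Converting: 20.6 m/s × 1.944 = 40.1 knots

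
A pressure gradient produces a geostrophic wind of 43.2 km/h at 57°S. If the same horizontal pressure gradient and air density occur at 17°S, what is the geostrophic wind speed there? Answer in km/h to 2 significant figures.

120 km/h

With the same pressure gradient and density, V_g ∝ 1/f ∝ 1/sin φ.
V₂ = V₁ · sin φ₁ / sin φ₂ = 43.2 × sin 57° / sin 17°
V₂ = 43.2 × 0.8387/0.2924 = 120 km/h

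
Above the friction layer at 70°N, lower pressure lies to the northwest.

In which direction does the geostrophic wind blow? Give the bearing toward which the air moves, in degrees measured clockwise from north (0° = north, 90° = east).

The pressure-gradient force points toward the northwest (bearing 315°).
Geostrophic balance: in the Northern Hemisphere the Coriolis force deflects motion to the right, so the geostrophic wind blows 90° to the right of the pressure-gradient force (low pressure on the left).
Rotating 315° by 90° clockwise gives 045° — the wind blows toward the northeast.

045°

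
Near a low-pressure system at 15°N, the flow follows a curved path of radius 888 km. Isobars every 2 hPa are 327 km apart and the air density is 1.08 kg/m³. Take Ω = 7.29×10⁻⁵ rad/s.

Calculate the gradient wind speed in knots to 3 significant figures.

Coriolis parameter at 15°N:
f = 2Ω sin φ = 2 × 7.29×10⁻⁵ × sin 15° = 3.77×10⁻⁵ s⁻¹
Pressure gradient: |∂P/∂n| = 200 Pa / 327000 m = 6.12×10⁻⁴ Pa/m
Geostrophic speed: V_g = |∂P/∂n|/(fρ) = 6.12×10⁻⁴/(3.77×10⁻⁵ × 1.08) = 15.0 m/s
Around a low, centrifugal force acts outward with Coriolis, so pressure-gradient force balances both:
(1/ρ)|∂P/∂n| = fV + V²/R  →  V² + fR·V − fR·V_g = 0
With fR = 3.77×10⁻⁵ × 888×10³ m = 33.5 m/s:
V = [−fR + √((fR)² + 4 fR V_g)]/2 = [−33.5 + √(33.5² + 4×33.5×15)]/2 = 11.2 m/s
Subgeostrophic (V < V_g = 15 m/s), as expected around a low.
Converting: 11.2 m/s × 1.944 = 21.8 knots

21.8 knots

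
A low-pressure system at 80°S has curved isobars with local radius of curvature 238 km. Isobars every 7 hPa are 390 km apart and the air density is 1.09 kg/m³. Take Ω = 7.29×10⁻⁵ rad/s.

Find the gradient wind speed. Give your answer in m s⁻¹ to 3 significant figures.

Coriolis parameter at 80°S:
f = 2Ω sin φ = 2 × 7.29×10⁻⁵ × sin 80° = 1.44×10⁻⁴ s⁻¹
Pressure gradient: |∂P/∂n| = 700 Pa / 390000 m = 1.79×10⁻³ Pa/m
Geostrophic speed: V_g = |∂P/∂n|/(fρ) = 1.79×10⁻³/(1.44×10⁻⁴ × 1.09) = 11.5 m/s
Around a low, centrifugal force acts outward with Coriolis, so pressure-gradient force balances both:
(1/ρ)|∂P/∂n| = fV + V²/R  →  V² + fR·V − fR·V_g = 0
With fR = 1.44×10⁻⁴ × 238×10³ m = 34.2 m/s:
V = [−fR + √((fR)² + 4 fR V_g)]/2 = [−34.2 + √(34.2² + 4×34.2×11.5)]/2 = 9.06 m/s
Subgeostrophic (V < V_g = 11.5 m/s), as expected around a low.

9.06 m s⁻¹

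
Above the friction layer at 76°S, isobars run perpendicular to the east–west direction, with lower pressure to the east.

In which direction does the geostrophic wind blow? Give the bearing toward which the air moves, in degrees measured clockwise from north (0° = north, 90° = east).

The pressure-gradient force points toward the east (bearing 090°).
Geostrophic balance: in the Southern Hemisphere the Coriolis force deflects motion to the left, so the geostrophic wind blows 90° to the left of the pressure-gradient force (low pressure on the right).
Rotating 090° by 90° counterclockwise gives 000° — the wind blows toward the north.

000°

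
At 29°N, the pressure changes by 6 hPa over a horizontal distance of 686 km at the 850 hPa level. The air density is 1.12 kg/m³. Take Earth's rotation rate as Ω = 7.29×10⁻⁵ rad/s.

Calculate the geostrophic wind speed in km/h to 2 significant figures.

40 km/h

Coriolis parameter at 29°N:
f = 2Ω sin φ = 2 × 7.29×10⁻⁵ × sin 29° = 7.07×10⁻⁵ s⁻¹
Pressure gradient: |∂P/∂n| = 600 Pa / 686000 m = 8.75×10⁻⁴ Pa/m
Geostrophic balance (pressure-gradient force = Coriolis force):
V_g = (1/(fρ)) |∂P/∂n| = 8.75×10⁻⁴ / (7.07×10⁻⁵ × 1.12) = 11.0 m/s
Converting: 11.0 m/s × 3.6 = 40 km/h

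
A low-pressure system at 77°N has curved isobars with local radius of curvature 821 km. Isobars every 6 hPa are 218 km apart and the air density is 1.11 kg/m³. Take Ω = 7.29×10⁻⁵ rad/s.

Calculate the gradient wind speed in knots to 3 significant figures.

30.0 knots

Coriolis parameter at 77°N:
f = 2Ω sin φ = 2 × 7.29×10⁻⁵ × sin 77° = 1.42×10⁻⁴ s⁻¹
Pressure gradient: |∂P/∂n| = 600 Pa / 218000 m = 2.75×10⁻³ Pa/m
Geostrophic speed: V_g = |∂P/∂n|/(fρ) = 2.75×10⁻³/(1.42×10⁻⁴ × 1.11) = 17.5 m/s
Around a low, centrifugal force acts outward with Coriolis, so pressure-gradient force balances both:
(1/ρ)|∂P/∂n| = fV + V²/R  →  V² + fR·V − fR·V_g = 0
With fR = 1.42×10⁻⁴ × 821×10³ m = 117 m/s:
V = [−fR + √((fR)² + 4 fR V_g)]/2 = [−117 + √(117² + 4×117×17.5)]/2 = 15.4 m/s
Subgeostrophic (V < V_g = 17.5 m/s), as expected around a low.
Converting: 15.4 m/s × 1.944 = 30.0 knots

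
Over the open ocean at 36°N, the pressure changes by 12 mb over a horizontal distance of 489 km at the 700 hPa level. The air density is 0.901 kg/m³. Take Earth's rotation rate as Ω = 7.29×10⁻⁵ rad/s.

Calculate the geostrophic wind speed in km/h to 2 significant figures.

Coriolis parameter at 36°N:
f = 2Ω sin φ = 2 × 7.29×10⁻⁵ × sin 36° = 8.57×10⁻⁵ s⁻¹
Pressure gradient: |∂P/∂n| = 1200 Pa / 489000 m = 2.45×10⁻³ Pa/m
Geostrophic balance (pressure-gradient force = Coriolis force):
V_g = (1/(fρ)) |∂P/∂n| = 2.45×10⁻³ / (8.57×10⁻⁵ × 0.901) = 31.8 m/s
Converting: 31.8 m/s × 3.6 = 110 km/h

110 km/h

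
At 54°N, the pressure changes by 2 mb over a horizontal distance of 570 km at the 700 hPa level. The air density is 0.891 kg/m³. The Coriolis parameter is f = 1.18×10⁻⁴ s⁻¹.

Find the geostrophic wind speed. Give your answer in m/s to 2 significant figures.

Pressure gradient: |∂P/∂n| = 200 Pa / 570000 m = 3.51×10⁻⁴ Pa/m
Geostrophic balance (pressure-gradient force = Coriolis force):
V_g = (1/(fρ)) |∂P/∂n| = 3.51×10⁻⁴ / (1.18×10⁻⁴ × 0.891) = 3.34 m/s

3.3 m/s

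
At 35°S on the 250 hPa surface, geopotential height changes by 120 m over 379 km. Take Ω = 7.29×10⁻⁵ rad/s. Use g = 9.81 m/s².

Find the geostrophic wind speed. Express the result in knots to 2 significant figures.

Coriolis parameter at 35°S:
f = 2Ω sin φ = 2 × 7.29×10⁻⁵ × sin 35° = 8.36×10⁻⁵ s⁻¹
Height gradient: |∂Z/∂n| = 120 m / 379000 m = 3.17×10⁻⁴
On a pressure surface, geostrophic balance gives V_g = (g/f)|∂Z/∂n|:
V_g = 9.81 × 3.17×10⁻⁴ / 8.36×10⁻⁵ = 37.1 m/s
Converting: 37.1 m/s × 1.944 = 72 knots

72 knots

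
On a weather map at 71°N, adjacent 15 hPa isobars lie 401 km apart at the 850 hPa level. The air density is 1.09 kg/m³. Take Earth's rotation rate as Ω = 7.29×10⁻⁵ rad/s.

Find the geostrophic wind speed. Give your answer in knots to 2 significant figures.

48 knots

Coriolis parameter at 71°N:
f = 2Ω sin φ = 2 × 7.29×10⁻⁵ × sin 71° = 1.38×10⁻⁴ s⁻¹
Pressure gradient: |∂P/∂n| = 1500 Pa / 401000 m = 3.74×10⁻³ Pa/m
Geostrophic balance (pressure-gradient force = Coriolis force):
V_g = (1/(fρ)) |∂P/∂n| = 3.74×10⁻³ / (1.38×10⁻⁴ × 1.09) = 24.9 m/s
Converting: 24.9 m/s × 1.944 = 48 knots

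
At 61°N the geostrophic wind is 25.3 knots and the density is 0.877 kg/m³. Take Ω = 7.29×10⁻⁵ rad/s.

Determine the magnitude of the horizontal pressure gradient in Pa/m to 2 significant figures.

1.5×10⁻³ Pa/m

Coriolis parameter at 61°N:
f = 2Ω sin φ = 2 × 7.29×10⁻⁵ × sin 61° = 1.28×10⁻⁴ s⁻¹
Wind speed in SI: 25.3 knots = 13.0 m/s
Geostrophic balance rearranged: |∂P/∂n| = f ρ V_g
|∂P/∂n| = 1.28×10⁻⁴ × 0.877 × 13.0 = 1.46×10⁻³ Pa/m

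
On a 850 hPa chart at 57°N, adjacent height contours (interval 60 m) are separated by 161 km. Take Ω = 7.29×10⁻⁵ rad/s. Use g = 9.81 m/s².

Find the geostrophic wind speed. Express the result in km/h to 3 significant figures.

108 km/h

Coriolis parameter at 57°N:
f = 2Ω sin φ = 2 × 7.29×10⁻⁵ × sin 57° = 1.22×10⁻⁴ s⁻¹
Height gradient: |∂Z/∂n| = 60 m / 161000 m = 3.73×10⁻⁴
On a pressure surface, geostrophic balance gives V_g = (g/f)|∂Z/∂n|:
V_g = 9.81 × 3.73×10⁻⁴ / 1.22×10⁻⁴ = 29.9 m/s
Converting: 29.9 m/s × 3.6 = 108 km/h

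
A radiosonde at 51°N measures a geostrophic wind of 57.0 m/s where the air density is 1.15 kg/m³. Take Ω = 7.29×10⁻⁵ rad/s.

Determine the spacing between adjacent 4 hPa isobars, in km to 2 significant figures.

54 km

Coriolis parameter at 51°N:
f = 2Ω sin φ = 2 × 7.29×10⁻⁵ × sin 51° = 1.13×10⁻⁴ s⁻¹
Geostrophic balance rearranged: |∂P/∂n| = f ρ V_g
|∂P/∂n| = 1.13×10⁻⁴ × 1.15 × 57.0 = 7.43×10⁻³ Pa/m
Isobar spacing: Δn = ΔP/|∂P/∂n| = 400 Pa / 7.43×10⁻³ Pa/m = 53855 m ≈ 54 km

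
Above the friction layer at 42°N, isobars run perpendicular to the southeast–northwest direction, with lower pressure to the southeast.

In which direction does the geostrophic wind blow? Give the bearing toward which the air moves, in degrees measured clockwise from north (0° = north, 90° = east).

225°

The pressure-gradient force points toward the southeast (bearing 135°).
Geostrophic balance: in the Northern Hemisphere the Coriolis force deflects motion to the right, so the geostrophic wind blows 90° to the right of the pressure-gradient force (low pressure on the left).
Rotating 135° by 90° clockwise gives 225° — the wind blows toward the southwest.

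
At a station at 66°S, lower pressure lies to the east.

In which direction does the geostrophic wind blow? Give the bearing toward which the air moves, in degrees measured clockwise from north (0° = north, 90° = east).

000°

The pressure-gradient force points toward the east (bearing 090°).
Geostrophic balance: in the Southern Hemisphere the Coriolis force deflects motion to the left, so the geostrophic wind blows 90° to the left of the pressure-gradient force (low pressure on the right).
Rotating 090° by 90° counterclockwise gives 000° — the wind blows toward the north.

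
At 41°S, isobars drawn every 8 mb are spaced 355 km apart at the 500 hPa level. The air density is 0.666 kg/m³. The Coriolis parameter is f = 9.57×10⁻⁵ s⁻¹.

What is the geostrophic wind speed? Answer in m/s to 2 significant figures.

Pressure gradient: |∂P/∂n| = 800 Pa / 355000 m = 2.25×10⁻³ Pa/m
Geostrophic balance (pressure-gradient force = Coriolis force):
V_g = (1/(fρ)) |∂P/∂n| = 2.25×10⁻³ / (9.57×10⁻⁵ × 0.666) = 35.4 m/s

35 m/s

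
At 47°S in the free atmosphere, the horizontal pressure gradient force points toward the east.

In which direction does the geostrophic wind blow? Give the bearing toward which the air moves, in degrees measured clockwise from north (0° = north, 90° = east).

The pressure-gradient force points toward the east (bearing 090°).
Geostrophic balance: in the Southern Hemisphere the Coriolis force deflects motion to the left, so the geostrophic wind blows 90° to the left of the pressure-gradient force (low pressure on the right).
Rotating 090° by 90° counterclockwise gives 000° — the wind blows toward the north.

000°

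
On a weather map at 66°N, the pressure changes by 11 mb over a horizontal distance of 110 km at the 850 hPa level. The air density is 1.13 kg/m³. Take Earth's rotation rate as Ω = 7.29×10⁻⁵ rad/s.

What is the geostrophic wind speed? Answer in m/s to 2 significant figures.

Coriolis parameter at 66°N:
f = 2Ω sin φ = 2 × 7.29×10⁻⁵ × sin 66° = 1.33×10⁻⁴ s⁻¹
Pressure gradient: |∂P/∂n| = 1100 Pa / 110000 m = 1.00×10⁻² Pa/m
Geostrophic balance (pressure-gradient force = Coriolis force):
V_g = (1/(fρ)) |∂P/∂n| = 1.00×10⁻² / (1.33×10⁻⁴ × 1.13) = 66.4 m/s

66 m/s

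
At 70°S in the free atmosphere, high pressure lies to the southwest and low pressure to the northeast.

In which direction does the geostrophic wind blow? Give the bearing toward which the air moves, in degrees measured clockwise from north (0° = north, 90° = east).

315°

The pressure-gradient force points toward the northeast (bearing 045°).
Geostrophic balance: in the Southern Hemisphere the Coriolis force deflects motion to the left, so the geostrophic wind blows 90° to the left of the pressure-gradient force (low pressure on the right).
Rotating 045° by 90° counterclockwise gives 315° — the wind blows toward the northwest.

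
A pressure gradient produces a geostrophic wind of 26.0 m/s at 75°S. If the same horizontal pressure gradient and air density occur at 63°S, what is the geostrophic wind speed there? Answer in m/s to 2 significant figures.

28 m/s

With the same pressure gradient and density, V_g ∝ 1/f ∝ 1/sin φ.
V₂ = V₁ · sin φ₁ / sin φ₂ = 26.0 × sin 75° / sin 63°
V₂ = 26.0 × 0.9659/0.8910 = 28 m/s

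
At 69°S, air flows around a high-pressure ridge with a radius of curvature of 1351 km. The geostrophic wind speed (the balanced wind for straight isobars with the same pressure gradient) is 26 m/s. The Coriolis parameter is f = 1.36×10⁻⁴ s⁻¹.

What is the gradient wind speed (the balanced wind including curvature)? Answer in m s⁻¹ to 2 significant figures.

Around a high, pressure-gradient force acts outward with centrifugal, so Coriolis balances both:
fV = (1/ρ)|∂P/∂n| + V²/R  →  V² − fR·V + fR·V_g = 0
With fR = 1.36×10⁻⁴ × 1351×10³ m = 184 m/s:
V = [fR − √((fR)² − 4 fR V_g)]/2 = [184 − √(184² − 4×184×26)]/2 = 31.3 m/s
Supergeostrophic (V > V_g = 26 m/s), as expected around a high.

31 m s⁻¹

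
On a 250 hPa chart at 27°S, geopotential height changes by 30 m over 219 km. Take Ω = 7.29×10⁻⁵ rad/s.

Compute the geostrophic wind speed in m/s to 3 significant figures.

Coriolis parameter at 27°S:
f = 2Ω sin φ = 2 × 7.29×10⁻⁵ × sin 27° = 6.62×10⁻⁵ s⁻¹
Height gradient: |∂Z/∂n| = 30 m / 219000 m = 1.37×10⁻⁴
On a pressure surface, geostrophic balance gives V_g = (g/f)|∂Z/∂n|:
V_g = 9.81 × 1.37×10⁻⁴ / 6.62×10⁻⁵ = 20.3 m/s

20.3 m/s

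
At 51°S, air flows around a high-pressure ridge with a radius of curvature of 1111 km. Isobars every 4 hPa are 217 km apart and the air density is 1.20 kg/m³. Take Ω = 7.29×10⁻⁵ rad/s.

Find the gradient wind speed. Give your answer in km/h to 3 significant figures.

55.6 km/h

Coriolis parameter at 51°S:
f = 2Ω sin φ = 2 × 7.29×10⁻⁵ × sin 51° = 1.13×10⁻⁴ s⁻¹
Pressure gradient: |∂P/∂n| = 400 Pa / 217000 m = 1.84×10⁻³ Pa/m
Geostrophic speed: V_g = |∂P/∂n|/(fρ) = 1.84×10⁻³/(1.13×10⁻⁴ × 1.20) = 13.6 m/s
Around a high, pressure-gradient force acts outward with centrifugal, so Coriolis balances both:
fV = (1/ρ)|∂P/∂n| + V²/R  →  V² − fR·V + fR·V_g = 0
With fR = 1.13×10⁻⁴ × 1111×10³ m = 126 m/s:
V = [fR − √((fR)² − 4 fR V_g)]/2 = [126 − √(126² − 4×126×13.6)]/2 = 15.5 m/s
Supergeostrophic (V > V_g = 13.6 m/s), as expected around a high.
Converting: 15.5 m/s × 3.6 = 55.6 km/h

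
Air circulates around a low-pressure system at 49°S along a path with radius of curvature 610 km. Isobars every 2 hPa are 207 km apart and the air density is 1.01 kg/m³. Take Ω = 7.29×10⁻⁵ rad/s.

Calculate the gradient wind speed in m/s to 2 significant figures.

Coriolis parameter at 49°S:
f = 2Ω sin φ = 2 × 7.29×10⁻⁵ × sin 49° = 1.10×10⁻⁴ s⁻¹
Pressure gradient: |∂P/∂n| = 200 Pa / 207000 m = 9.66×10⁻⁴ Pa/m
Geostrophic speed: V_g = |∂P/∂n|/(fρ) = 9.66×10⁻⁴/(1.10×10⁻⁴ × 1.01) = 8.69 m/s
Around a low, centrifugal force acts outward with Coriolis, so pressure-gradient force balances both:
(1/ρ)|∂P/∂n| = fV + V²/R  →  V² + fR·V − fR·V_g = 0
With fR = 1.10×10⁻⁴ × 610×10³ m = 67.1 m/s:
V = [−fR + √((fR)² + 4 fR V_g)]/2 = [−67.1 + √(67.1² + 4×67.1×8.69)]/2 = 7.79 m/s
Subgeostrophic (V < V_g = 8.69 m/s), as expected around a low.

7.8 m/s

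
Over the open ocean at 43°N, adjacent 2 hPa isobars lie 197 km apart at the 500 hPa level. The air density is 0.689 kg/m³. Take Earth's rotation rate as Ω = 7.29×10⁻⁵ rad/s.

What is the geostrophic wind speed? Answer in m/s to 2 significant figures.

15 m/s

Coriolis parameter at 43°N:
f = 2Ω sin φ = 2 × 7.29×10⁻⁵ × sin 43° = 9.94×10⁻⁵ s⁻¹
Pressure gradient: |∂P/∂n| = 200 Pa / 197000 m = 1.02×10⁻³ Pa/m
Geostrophic balance (pressure-gradient force = Coriolis force):
V_g = (1/(fρ)) |∂P/∂n| = 1.02×10⁻³ / (9.94×10⁻⁵ × 0.689) = 14.8 m/s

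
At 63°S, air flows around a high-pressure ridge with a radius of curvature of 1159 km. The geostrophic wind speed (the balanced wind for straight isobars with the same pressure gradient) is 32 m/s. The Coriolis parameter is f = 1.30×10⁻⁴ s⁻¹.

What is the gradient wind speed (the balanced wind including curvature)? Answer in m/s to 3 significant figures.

Around a high, pressure-gradient force acts outward with centrifugal, so Coriolis balances both:
fV = (1/ρ)|∂P/∂n| + V²/R  →  V² − fR·V + fR·V_g = 0
With fR = 1.30×10⁻⁴ × 1159×10³ m = 151 m/s:
V = [fR − √((fR)² − 4 fR V_g)]/2 = [151 − √(151² − 4×151×32)]/2 = 46.1 m/s
Supergeostrophic (V > V_g = 32 m/s), as expected around a high.

46.1 m/s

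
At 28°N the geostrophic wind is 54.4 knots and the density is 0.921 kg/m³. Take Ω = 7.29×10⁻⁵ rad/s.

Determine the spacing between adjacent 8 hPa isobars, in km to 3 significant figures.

453 km

Coriolis parameter at 28°N:
f = 2Ω sin φ = 2 × 7.29×10⁻⁵ × sin 28° = 6.84×10⁻⁵ s⁻¹
Wind speed in SI: 54.4 knots = 28.0 m/s
Geostrophic balance rearranged: |∂P/∂n| = f ρ V_g
|∂P/∂n| = 6.84×10⁻⁵ × 0.921 × 28.0 = 1.76×10⁻³ Pa/m
Isobar spacing: Δn = ΔP/|∂P/∂n| = 800 Pa / 1.76×10⁻³ Pa/m = 453447 m ≈ 453 km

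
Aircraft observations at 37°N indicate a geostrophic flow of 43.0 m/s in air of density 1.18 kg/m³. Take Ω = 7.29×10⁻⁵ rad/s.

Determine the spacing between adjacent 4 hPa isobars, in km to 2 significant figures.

Coriolis parameter at 37°N:
f = 2Ω sin φ = 2 × 7.29×10⁻⁵ × sin 37° = 8.77×10⁻⁵ s⁻¹
Geostrophic balance rearranged: |∂P/∂n| = f ρ V_g
|∂P/∂n| = 8.77×10⁻⁵ × 1.18 × 43.0 = 4.45×10⁻³ Pa/m
Isobar spacing: Δn = ΔP/|∂P/∂n| = 400 Pa / 4.45×10⁻³ Pa/m = 89844 m ≈ 90 km

90 km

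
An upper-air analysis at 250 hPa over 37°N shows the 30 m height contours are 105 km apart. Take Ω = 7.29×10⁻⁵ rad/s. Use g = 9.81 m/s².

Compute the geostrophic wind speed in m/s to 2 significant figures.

32 m/s

Coriolis parameter at 37°N:
f = 2Ω sin φ = 2 × 7.29×10⁻⁵ × sin 37° = 8.77×10⁻⁵ s⁻¹
Height gradient: |∂Z/∂n| = 30 m / 105000 m = 2.86×10⁻⁴
On a pressure surface, geostrophic balance gives V_g = (g/f)|∂Z/∂n|:
V_g = 9.81 × 2.86×10⁻⁴ / 8.77×10⁻⁵ = 31.9 m/s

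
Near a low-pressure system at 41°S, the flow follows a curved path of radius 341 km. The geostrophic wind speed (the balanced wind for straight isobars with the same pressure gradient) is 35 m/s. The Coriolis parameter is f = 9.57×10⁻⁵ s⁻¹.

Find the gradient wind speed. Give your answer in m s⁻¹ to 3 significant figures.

Around a low, centrifugal force acts outward with Coriolis, so pressure-gradient force balances both:
(1/ρ)|∂P/∂n| = fV + V²/R  →  V² + fR·V − fR·V_g = 0
With fR = 9.57×10⁻⁵ × 341×10³ m = 32.6 m/s:
V = [−fR + √((fR)² + 4 fR V_g)]/2 = [−32.6 + √(32.6² + 4×32.6×35)]/2 = 21.2 m/s
Subgeostrophic (V < V_g = 35 m/s), as expected around a low.

21.2 m s⁻¹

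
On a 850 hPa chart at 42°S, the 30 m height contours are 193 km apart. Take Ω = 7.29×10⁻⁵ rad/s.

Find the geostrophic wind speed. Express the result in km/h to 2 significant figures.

56 km/h

Coriolis parameter at 42°S:
f = 2Ω sin φ = 2 × 7.29×10⁻⁵ × sin 42° = 9.76×10⁻⁵ s⁻¹
Height gradient: |∂Z/∂n| = 30 m / 193000 m = 1.55×10⁻⁴
On a pressure surface, geostrophic balance gives V_g = (g/f)|∂Z/∂n|:
V_g = 9.81 × 1.55×10⁻⁴ / 9.76×10⁻⁵ = 15.6 m/s
Converting: 15.6 m/s × 3.6 = 56 km/h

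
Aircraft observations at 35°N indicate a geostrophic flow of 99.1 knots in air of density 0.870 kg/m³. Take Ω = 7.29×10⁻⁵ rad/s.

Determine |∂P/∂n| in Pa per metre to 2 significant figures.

3.7×10⁻³ Pa/m

Coriolis parameter at 35°N:
f = 2Ω sin φ = 2 × 7.29×10⁻⁵ × sin 35° = 8.36×10⁻⁵ s⁻¹
Wind speed in SI: 99.1 knots = 51.0 m/s
Geostrophic balance rearranged: |∂P/∂n| = f ρ V_g
|∂P/∂n| = 8.36×10⁻⁵ × 0.870 × 51.0 = 3.71×10⁻³ Pa/m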